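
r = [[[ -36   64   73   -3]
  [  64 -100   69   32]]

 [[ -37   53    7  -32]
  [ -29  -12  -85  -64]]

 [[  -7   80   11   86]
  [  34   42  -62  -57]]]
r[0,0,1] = 64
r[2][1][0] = 34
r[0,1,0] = 64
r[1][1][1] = -12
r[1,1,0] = -29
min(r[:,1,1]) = -100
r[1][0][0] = -37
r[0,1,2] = 69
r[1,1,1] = -12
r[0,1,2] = 69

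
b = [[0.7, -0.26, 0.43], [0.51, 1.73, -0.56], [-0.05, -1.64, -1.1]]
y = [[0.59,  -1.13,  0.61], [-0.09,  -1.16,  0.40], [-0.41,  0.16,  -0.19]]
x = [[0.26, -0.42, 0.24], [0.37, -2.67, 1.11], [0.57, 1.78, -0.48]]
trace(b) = 1.33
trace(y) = -0.76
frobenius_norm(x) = 3.54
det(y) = -0.00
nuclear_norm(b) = 4.50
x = b @ y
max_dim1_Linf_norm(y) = 1.16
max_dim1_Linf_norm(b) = 1.73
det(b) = -2.45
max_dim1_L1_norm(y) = 2.33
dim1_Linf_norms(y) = [1.13, 1.16, 0.41]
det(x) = 0.00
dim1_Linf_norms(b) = [0.7, 1.73, 1.64]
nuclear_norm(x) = 4.22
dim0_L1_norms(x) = [1.2, 4.87, 1.83]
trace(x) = -2.89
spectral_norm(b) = 2.45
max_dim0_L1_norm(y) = 2.45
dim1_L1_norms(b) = [1.39, 2.8, 2.79]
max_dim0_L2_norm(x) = 3.24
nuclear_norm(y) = 2.44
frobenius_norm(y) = 1.93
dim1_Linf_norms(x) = [0.42, 2.67, 1.78]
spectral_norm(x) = 3.46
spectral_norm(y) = 1.84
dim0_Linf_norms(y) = [0.59, 1.16, 0.61]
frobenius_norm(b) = 2.87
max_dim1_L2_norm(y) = 1.41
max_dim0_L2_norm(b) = 2.4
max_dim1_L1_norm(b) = 2.8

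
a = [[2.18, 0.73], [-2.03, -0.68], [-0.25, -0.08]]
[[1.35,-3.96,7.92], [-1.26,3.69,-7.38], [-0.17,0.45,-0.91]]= a @ [[1.62, -1.07, 4.19], [-2.99, -2.23, -1.66]]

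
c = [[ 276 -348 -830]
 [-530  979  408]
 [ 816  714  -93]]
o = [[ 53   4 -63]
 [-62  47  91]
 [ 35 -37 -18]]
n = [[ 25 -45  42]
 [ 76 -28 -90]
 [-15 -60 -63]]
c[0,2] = -830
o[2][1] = -37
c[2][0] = 816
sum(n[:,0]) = 86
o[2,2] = -18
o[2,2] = -18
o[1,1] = 47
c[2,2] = -93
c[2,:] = [816, 714, -93]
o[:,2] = [-63, 91, -18]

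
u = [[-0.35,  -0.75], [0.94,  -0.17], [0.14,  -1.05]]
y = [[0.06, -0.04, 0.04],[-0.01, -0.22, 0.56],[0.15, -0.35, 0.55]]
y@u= [[-0.05, -0.08], [-0.12, -0.54], [-0.30, -0.63]]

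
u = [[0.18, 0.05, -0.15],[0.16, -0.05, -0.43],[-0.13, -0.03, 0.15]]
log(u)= [[(-2.99-0.19j),-0.01-0.51j,(-2.49-1.03j)], [(2.72+1.16j),-2.01+3.11j,1.90+6.25j], [-1.24+0.04j,(-0.19+0.11j),(-2.87+0.22j)]]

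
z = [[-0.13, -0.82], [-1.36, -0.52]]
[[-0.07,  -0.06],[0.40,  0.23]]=z @ [[-0.35,-0.21], [0.14,0.11]]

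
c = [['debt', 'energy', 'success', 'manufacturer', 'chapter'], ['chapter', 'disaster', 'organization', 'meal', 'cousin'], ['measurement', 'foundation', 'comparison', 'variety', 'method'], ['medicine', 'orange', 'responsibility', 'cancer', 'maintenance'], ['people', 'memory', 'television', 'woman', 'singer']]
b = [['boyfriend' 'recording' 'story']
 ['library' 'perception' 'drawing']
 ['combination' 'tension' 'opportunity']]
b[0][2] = 'story'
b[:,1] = ['recording', 'perception', 'tension']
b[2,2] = 'opportunity'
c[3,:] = ['medicine', 'orange', 'responsibility', 'cancer', 'maintenance']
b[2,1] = 'tension'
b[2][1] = 'tension'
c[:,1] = ['energy', 'disaster', 'foundation', 'orange', 'memory']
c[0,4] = 'chapter'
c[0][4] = 'chapter'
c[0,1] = 'energy'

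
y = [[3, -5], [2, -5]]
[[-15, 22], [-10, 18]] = y @ [[-5, 4], [0, -2]]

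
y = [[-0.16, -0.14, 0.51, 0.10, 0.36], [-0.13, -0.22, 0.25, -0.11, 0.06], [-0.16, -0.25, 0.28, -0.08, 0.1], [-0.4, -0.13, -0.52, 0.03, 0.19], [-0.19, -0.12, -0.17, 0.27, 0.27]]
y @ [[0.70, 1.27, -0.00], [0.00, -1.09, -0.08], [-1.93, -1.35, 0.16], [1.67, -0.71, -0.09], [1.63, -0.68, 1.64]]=[[-0.34,-1.05,0.67], [-0.66,-0.23,0.17], [-0.62,-0.32,0.24], [1.08,0.19,0.24], [1.09,-0.26,0.40]]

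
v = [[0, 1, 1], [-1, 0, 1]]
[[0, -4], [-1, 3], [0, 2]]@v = [[4, 0, -4], [-3, -1, 2], [-2, 0, 2]]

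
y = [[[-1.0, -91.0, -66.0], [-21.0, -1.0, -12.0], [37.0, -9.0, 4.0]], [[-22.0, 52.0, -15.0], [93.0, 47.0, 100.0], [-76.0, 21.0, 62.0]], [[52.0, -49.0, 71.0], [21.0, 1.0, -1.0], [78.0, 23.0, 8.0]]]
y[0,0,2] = -66.0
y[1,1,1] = 47.0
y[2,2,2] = 8.0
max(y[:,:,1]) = 52.0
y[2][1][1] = 1.0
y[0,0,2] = -66.0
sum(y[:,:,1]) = -6.0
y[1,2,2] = 62.0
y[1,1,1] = 47.0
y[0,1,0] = -21.0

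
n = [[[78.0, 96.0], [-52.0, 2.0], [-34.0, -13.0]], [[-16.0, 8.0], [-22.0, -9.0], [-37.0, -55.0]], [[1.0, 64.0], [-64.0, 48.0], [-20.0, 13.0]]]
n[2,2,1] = 13.0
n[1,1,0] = -22.0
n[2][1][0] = -64.0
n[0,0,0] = 78.0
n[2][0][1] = 64.0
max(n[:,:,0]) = 78.0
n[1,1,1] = -9.0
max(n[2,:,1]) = 64.0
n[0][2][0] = -34.0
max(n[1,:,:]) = 8.0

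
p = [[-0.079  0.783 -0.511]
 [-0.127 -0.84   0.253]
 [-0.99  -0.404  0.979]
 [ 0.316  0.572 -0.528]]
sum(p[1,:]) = -0.714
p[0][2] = -0.511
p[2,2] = 0.979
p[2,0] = -0.99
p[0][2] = -0.511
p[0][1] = 0.783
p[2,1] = -0.404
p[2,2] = 0.979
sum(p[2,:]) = -0.41500000000000015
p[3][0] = 0.316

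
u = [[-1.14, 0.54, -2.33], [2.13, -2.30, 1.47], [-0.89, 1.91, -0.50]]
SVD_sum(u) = [[-1.26, 1.40, -1.22],[1.93, -2.13, 1.87],[-1.1, 1.22, -1.07]] + [[0.03, -0.90, -1.07],[0.01, -0.27, -0.32],[-0.02, 0.57, 0.67]] + [[0.09, 0.05, -0.04], [0.19, 0.10, -0.08], [0.23, 0.13, -0.10]]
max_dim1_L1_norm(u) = 5.9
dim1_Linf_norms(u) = [2.33, 2.3, 1.91]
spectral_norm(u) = 4.54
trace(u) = -3.94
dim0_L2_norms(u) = [2.57, 3.04, 2.8]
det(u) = -2.95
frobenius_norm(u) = 4.87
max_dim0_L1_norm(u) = 4.75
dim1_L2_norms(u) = [2.65, 3.46, 2.17]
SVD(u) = [[-0.49,0.82,-0.28], [0.75,0.25,-0.61], [-0.43,-0.51,-0.74]] @ diag([4.544506799817853, 1.7029801026068374, 0.381335438340704]) @ [[0.56,-0.62,0.55], [0.02,-0.65,-0.76], [-0.83,-0.44,0.35]]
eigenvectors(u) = [[(0.45+0j), -0.76+0.00j, (-0.76-0j)], [(-0.76+0j), -0.33+0.28j, (-0.33-0.28j)], [0.47+0.00j, (0.38+0.31j), (0.38-0.31j)]]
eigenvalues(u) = [(-4.47+0j), (0.26+0.77j), (0.26-0.77j)]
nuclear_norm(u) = 6.63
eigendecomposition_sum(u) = [[-1.13+0.00j, 1.28-0.00j, (-1.14+0j)], [1.90-0.00j, (-2.16+0j), (1.92-0j)], [-1.17+0.00j, 1.33-0.00j, (-1.18+0j)]] + [[-0.01+0.32j,-0.37+0.25j,(-0.6+0.09j)], [0.12+0.14j,(-0.07+0.24j),(-0.22+0.26j)], [0.14-0.16j,0.29+0.03j,(0.34+0.2j)]] + [[-0.01-0.32j,(-0.37-0.25j),-0.60-0.09j],[(0.12-0.14j),(-0.07-0.24j),-0.22-0.26j],[(0.14+0.16j),0.29-0.03j,0.34-0.20j]]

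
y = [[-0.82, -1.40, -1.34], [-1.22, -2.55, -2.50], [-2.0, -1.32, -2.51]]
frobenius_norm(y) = 5.54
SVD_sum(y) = [[-0.92,-1.19,-1.45], [-1.64,-2.12,-2.59], [-1.48,-1.92,-2.34]] + [[0.15, -0.18, 0.05], [0.39, -0.44, 0.12], [-0.52, 0.60, -0.16]] + [[-0.06,-0.03,0.06], [0.03,0.02,-0.03], [0.0,0.00,-0.0]]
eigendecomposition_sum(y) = [[(-0.97+0j),-1.18+0.00j,(-1.49-0j)], [-1.74+0.00j,(-2.12+0j),-2.67-0.00j], [(-1.49+0j),-1.81+0.00j,(-2.28-0j)]] + [[(0.08+0.31j), -0.11-0.19j, 0.08+0.02j], [(0.26+0.24j), -0.22-0.11j, 0.08-0.03j], [-0.26-0.39j, 0.24+0.22j, -0.12+0.01j]] + [[0.08-0.31j, -0.11+0.19j, 0.08-0.02j],[0.26-0.24j, -0.22+0.11j, 0.08+0.03j],[-0.26+0.39j, (0.24-0.22j), (-0.12-0.01j)]]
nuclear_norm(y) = 6.58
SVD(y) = [[-0.38, -0.23, -0.89], [-0.68, -0.58, 0.44], [-0.62, 0.78, 0.06]] @ diag([5.442698464351288, 1.0382316543322414, 0.10251077060796877]) @ [[0.44, 0.57, 0.69], [-0.64, 0.74, -0.20], [0.63, 0.36, -0.69]]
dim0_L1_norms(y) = [4.04, 5.27, 6.35]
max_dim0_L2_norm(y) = 3.79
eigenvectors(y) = [[(0.39+0j), (0.45+0.16j), (0.45-0.16j)], [0.70+0.00j, 0.51-0.13j, 0.51+0.13j], [0.60+0.00j, (-0.7+0j), (-0.7-0j)]]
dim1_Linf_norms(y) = [1.4, 2.55, 2.51]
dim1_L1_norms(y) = [3.56, 6.27, 5.83]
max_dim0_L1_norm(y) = 6.35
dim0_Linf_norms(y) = [2.0, 2.55, 2.51]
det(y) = -0.58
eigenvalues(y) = [(-5.37+0j), (-0.26+0.21j), (-0.26-0.21j)]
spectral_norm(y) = 5.44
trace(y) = -5.88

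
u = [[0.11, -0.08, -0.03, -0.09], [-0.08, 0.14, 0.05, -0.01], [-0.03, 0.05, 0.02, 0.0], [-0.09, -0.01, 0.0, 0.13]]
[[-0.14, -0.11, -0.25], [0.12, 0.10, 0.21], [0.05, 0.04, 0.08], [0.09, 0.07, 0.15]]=u @ [[0.1, 0.23, 0.46], [0.91, 0.85, 1.84], [0.15, 0.06, 0.16], [0.80, 0.74, 1.61]]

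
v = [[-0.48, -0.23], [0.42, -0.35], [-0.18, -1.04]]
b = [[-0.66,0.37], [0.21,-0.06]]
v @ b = [[0.27, -0.16], [-0.35, 0.18], [-0.1, -0.0]]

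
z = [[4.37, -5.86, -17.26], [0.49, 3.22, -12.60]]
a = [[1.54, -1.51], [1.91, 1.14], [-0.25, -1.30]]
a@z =[[5.99,-13.89,-7.55],  [8.91,-7.52,-47.33],  [-1.73,-2.72,20.70]]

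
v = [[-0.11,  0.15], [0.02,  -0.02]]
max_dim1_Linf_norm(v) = 0.15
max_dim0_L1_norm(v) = 0.17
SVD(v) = [[-0.99,0.15], [0.15,0.99]] @ diag([0.18810080186260794, 0.004253038754105545]) @ [[0.59, -0.80], [0.80, 0.59]]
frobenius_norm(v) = 0.19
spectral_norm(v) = 0.19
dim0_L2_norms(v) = [0.11, 0.15]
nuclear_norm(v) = 0.19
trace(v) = -0.13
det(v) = -0.00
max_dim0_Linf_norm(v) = 0.15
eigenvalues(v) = [-0.14, 0.01]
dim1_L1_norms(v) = [0.26, 0.04]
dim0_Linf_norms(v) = [0.11, 0.15]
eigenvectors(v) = [[-0.99, -0.79], [0.17, -0.61]]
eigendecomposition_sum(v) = [[-0.11, 0.14],[0.02, -0.02]] + [[0.0, 0.01], [0.00, 0.00]]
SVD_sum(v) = [[-0.11, 0.15], [0.02, -0.02]] + [[0.0, 0.00], [0.0, 0.00]]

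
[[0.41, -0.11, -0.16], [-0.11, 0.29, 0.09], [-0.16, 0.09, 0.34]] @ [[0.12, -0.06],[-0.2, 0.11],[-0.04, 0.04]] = [[0.08, -0.04], [-0.07, 0.04], [-0.05, 0.03]]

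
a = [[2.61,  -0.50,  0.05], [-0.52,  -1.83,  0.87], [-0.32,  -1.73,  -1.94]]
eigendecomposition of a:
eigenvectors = [[-0.99+0.00j, 0.01-0.06j, 0.01+0.06j], [(0.12+0j), -0.01-0.57j, -0.01+0.57j], [0.02+0.00j, (0.82+0j), (0.82-0j)]]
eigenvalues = [(2.67+0j), (-1.91+1.24j), (-1.91-1.24j)]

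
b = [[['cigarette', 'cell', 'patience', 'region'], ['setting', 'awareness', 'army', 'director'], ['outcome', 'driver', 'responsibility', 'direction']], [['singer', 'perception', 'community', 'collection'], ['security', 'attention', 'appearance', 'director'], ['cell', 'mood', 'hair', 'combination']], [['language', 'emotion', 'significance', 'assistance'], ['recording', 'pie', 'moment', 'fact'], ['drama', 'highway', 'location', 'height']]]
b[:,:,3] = [['region', 'director', 'direction'], ['collection', 'director', 'combination'], ['assistance', 'fact', 'height']]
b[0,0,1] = 'cell'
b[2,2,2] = 'location'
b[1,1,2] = 'appearance'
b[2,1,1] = 'pie'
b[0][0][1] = 'cell'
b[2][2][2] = 'location'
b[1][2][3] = 'combination'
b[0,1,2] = 'army'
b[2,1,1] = 'pie'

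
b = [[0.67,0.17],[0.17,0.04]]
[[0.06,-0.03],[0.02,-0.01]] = b@[[0.11, -0.05], [-0.07, 0.04]]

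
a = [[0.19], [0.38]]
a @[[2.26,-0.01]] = [[0.43, -0.0], [0.86, -0.0]]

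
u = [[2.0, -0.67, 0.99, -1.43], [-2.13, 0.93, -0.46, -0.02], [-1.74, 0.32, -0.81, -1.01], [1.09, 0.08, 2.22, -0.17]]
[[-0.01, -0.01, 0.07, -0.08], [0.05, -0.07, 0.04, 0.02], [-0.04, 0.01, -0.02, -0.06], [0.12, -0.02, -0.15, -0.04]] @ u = [[-0.21, 0.01, -0.24, -0.04], [0.20, -0.08, 0.09, -0.11], [-0.13, 0.02, -0.16, 0.09], [0.50, -0.15, 0.16, -0.01]]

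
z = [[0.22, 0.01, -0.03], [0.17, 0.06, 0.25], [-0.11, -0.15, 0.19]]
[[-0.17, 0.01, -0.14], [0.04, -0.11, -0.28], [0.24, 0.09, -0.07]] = z @ [[-0.69, 0.06, -0.72], [-0.23, -0.97, 0.13], [0.69, -0.25, -0.68]]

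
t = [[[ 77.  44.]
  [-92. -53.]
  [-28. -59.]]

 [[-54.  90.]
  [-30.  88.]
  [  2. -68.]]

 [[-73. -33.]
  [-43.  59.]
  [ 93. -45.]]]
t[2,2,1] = -45.0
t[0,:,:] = [[77.0, 44.0], [-92.0, -53.0], [-28.0, -59.0]]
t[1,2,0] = 2.0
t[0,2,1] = -59.0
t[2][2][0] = 93.0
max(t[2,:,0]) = 93.0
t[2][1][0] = -43.0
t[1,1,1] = 88.0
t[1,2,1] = -68.0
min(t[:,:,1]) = -68.0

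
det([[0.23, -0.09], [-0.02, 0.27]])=0.060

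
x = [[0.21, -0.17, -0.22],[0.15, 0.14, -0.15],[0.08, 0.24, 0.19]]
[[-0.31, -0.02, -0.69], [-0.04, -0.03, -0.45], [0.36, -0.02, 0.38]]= x@[[0.09, -0.1, -0.88], [0.69, -0.07, 0.13], [0.98, 0.05, 2.21]]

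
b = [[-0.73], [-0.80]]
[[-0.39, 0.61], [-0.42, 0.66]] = b @ [[0.53,-0.83]]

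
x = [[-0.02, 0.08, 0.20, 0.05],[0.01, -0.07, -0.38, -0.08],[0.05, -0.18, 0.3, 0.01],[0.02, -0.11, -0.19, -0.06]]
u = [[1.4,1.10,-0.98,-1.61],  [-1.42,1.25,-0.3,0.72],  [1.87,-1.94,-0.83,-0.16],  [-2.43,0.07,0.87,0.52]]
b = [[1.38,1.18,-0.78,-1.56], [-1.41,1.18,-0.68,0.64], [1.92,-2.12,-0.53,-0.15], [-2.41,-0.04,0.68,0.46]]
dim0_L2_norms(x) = [0.06, 0.24, 0.56, 0.11]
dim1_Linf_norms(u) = [1.61, 1.42, 1.94, 2.43]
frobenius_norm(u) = 5.08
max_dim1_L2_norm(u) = 2.82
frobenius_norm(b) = 5.06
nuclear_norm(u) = 8.36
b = u + x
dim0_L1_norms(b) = [7.12, 4.52, 2.67, 2.81]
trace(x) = 0.15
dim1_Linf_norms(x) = [0.2, 0.38, 0.3, 0.19]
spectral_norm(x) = 0.57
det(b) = 7.54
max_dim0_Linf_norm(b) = 2.41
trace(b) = 2.49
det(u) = 6.37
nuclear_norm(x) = 0.82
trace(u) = 2.34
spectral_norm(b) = 4.11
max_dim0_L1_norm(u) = 7.12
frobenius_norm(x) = 0.62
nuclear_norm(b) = 8.49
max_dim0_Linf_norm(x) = 0.38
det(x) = -0.00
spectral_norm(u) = 4.25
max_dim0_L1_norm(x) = 1.07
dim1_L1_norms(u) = [5.09, 3.69, 4.8, 3.89]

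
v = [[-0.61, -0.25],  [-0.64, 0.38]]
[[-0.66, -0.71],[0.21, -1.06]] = v @[[0.51,1.37], [1.41,-0.49]]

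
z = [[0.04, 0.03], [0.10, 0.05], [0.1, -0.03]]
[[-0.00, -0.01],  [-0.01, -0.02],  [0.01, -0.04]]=z @ [[0.01,  -0.30], [-0.14,  0.21]]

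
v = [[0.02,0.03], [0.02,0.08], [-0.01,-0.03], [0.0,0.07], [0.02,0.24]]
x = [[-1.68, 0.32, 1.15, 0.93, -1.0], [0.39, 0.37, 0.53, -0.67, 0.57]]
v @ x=[[-0.02, 0.02, 0.04, -0.00, -0.00], [-0.00, 0.04, 0.07, -0.04, 0.03], [0.01, -0.01, -0.03, 0.01, -0.01], [0.03, 0.03, 0.04, -0.05, 0.04], [0.06, 0.1, 0.15, -0.14, 0.12]]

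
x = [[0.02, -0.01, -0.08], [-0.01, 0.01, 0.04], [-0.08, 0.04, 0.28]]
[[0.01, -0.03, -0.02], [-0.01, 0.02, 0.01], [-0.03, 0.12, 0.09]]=x@[[-0.33, -0.00, -0.50],[-0.39, -0.27, -0.30],[-0.15, 0.47, 0.21]]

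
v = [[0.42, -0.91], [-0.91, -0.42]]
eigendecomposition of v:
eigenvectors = [[0.84,0.54], [-0.54,0.84]]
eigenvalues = [1.0, -1.0]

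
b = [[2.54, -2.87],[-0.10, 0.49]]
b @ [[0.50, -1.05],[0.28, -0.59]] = [[0.47, -0.97],[0.09, -0.18]]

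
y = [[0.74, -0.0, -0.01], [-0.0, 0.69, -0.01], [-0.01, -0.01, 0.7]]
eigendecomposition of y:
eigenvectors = [[0.97, -0.22, -0.10],[0.05, 0.56, -0.83],[-0.24, -0.8, -0.55]]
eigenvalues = [0.74, 0.7, 0.68]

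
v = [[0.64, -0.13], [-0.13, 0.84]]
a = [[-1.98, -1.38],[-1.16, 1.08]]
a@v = [[-1.09, -0.9], [-0.88, 1.06]]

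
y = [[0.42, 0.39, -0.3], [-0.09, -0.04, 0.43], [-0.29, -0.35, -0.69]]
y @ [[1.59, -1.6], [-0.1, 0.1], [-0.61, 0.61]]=[[0.81, -0.82], [-0.40, 0.4], [-0.01, 0.01]]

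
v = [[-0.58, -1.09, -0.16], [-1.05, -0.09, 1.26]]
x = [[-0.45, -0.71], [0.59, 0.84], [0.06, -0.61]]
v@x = [[-0.39,-0.41],  [0.5,-0.10]]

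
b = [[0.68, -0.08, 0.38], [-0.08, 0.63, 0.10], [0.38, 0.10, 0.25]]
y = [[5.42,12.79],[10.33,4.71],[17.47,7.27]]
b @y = [[9.50,11.08], [7.82,2.67], [7.46,7.15]]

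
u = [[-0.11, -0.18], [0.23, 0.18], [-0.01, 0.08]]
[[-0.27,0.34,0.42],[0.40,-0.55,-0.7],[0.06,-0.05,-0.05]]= u @ [[1.07, -1.74, -2.38], [0.86, -0.82, -0.86]]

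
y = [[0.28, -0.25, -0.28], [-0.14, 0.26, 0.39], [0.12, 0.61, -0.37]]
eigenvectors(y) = [[-0.18, 0.94, -0.72],[0.38, 0.09, 0.62],[-0.91, 0.32, 0.3]]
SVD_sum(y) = [[-0.01, -0.06, 0.03], [0.01, 0.04, -0.02], [0.08, 0.64, -0.32]] + [[0.21, -0.20, -0.35], [-0.22, 0.21, 0.37], [0.03, -0.03, -0.05]] + [[0.08, 0.01, 0.04], [0.08, 0.01, 0.04], [0.0, 0.0, 0.0]]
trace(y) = 0.17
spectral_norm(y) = 0.72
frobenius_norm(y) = 0.99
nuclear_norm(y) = 1.51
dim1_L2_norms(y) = [0.47, 0.49, 0.72]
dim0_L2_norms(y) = [0.34, 0.71, 0.61]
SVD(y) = [[-0.09,-0.68,-0.72], [0.06,0.72,-0.69], [0.99,-0.11,-0.03]] @ diag([0.7243336831895969, 0.6648287233684614, 0.12386881763080877]) @ [[0.12,0.89,-0.44], [-0.46,0.44,0.77], [-0.88,-0.11,-0.46]]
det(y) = -0.06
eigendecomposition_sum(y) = [[0.02, 0.07, -0.09], [-0.05, -0.16, 0.20], [0.12, 0.37, -0.47]] + [[0.14,  0.14,  0.03], [0.01,  0.01,  0.00], [0.05,  0.05,  0.01]] + [[0.12, -0.47, -0.22], [-0.10, 0.4, 0.19], [-0.05, 0.19, 0.09]]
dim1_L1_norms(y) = [0.81, 0.79, 1.1]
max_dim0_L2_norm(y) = 0.71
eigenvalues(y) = [-0.6, 0.16, 0.61]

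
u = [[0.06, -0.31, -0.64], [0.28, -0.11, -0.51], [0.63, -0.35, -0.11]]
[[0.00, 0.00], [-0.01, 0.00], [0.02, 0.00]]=u @ [[-0.01, -0.00],[-0.09, -0.01],[0.04, 0.0]]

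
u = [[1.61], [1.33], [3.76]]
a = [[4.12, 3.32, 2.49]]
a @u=[[20.41]]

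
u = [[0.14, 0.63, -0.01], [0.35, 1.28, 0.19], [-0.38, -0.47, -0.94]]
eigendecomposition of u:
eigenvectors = [[-0.43, -0.94, 0.07], [-0.87, 0.22, -0.10], [0.24, 0.27, 0.99]]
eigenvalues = [1.4, -0.0, -0.92]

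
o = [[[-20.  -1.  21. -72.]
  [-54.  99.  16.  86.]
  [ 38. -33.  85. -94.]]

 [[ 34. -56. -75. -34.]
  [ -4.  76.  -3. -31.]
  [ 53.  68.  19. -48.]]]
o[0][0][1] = -1.0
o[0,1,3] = 86.0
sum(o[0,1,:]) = 147.0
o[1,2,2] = 19.0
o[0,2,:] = [38.0, -33.0, 85.0, -94.0]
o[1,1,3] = -31.0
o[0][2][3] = -94.0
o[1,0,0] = 34.0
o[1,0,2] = -75.0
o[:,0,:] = [[-20.0, -1.0, 21.0, -72.0], [34.0, -56.0, -75.0, -34.0]]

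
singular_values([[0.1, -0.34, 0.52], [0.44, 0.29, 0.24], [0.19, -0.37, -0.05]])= [0.68, 0.58, 0.33]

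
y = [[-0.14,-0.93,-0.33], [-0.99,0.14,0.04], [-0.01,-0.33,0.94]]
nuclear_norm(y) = 2.99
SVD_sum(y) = [[0.35, -0.20, -0.15], [-0.72, 0.42, 0.30], [-0.14, 0.08, 0.06]] + [[-0.17, -0.02, -0.37], [-0.15, -0.02, -0.33], [0.34, 0.05, 0.75]] + [[-0.32,  -0.7,  0.19], [-0.12,  -0.25,  0.07], [-0.21,  -0.46,  0.13]]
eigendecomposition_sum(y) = [[(-0.56-0j),(-0.49+0j),-0.09+0.00j], [(-0.49-0j),(-0.42+0j),-0.07+0.00j], [(-0.09-0j),(-0.07+0j),(-0.01+0j)]] + [[(0.21+0.05j), -0.22-0.11j, -0.12+0.31j], [-0.25-0.00j, 0.28+0.07j, (0.06-0.38j)], [0.04-0.32j, (-0.13+0.35j), (0.48+0.13j)]] + [[0.21-0.05j, -0.22+0.11j, (-0.12-0.31j)], [-0.25+0.00j, (0.28-0.07j), (0.06+0.38j)], [(0.04+0.32j), (-0.13-0.35j), 0.48-0.13j]]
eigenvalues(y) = [(-1+0j), (0.97+0.25j), (0.97-0.25j)]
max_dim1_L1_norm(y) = 1.4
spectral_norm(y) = 1.00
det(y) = -0.99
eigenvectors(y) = [[(-0.75+0j), (-0.06+0.46j), (-0.06-0.46j)], [(-0.65+0j), (-0.06-0.54j), -0.06+0.54j], [(-0.11+0j), 0.70+0.00j, 0.70-0.00j]]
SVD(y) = [[0.43, 0.41, 0.80], [-0.88, 0.37, 0.29], [-0.17, -0.83, 0.52]] @ diag([1.001957257918412, 0.9964767641527381, 0.9951963182248542]) @ [[0.81, -0.47, -0.34], [-0.41, -0.06, -0.91], [-0.41, -0.88, 0.24]]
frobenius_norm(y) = 1.73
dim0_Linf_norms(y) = [0.99, 0.93, 0.94]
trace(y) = 0.94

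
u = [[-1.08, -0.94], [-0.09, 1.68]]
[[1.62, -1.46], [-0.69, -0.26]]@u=[[-1.62, -3.98], [0.77, 0.21]]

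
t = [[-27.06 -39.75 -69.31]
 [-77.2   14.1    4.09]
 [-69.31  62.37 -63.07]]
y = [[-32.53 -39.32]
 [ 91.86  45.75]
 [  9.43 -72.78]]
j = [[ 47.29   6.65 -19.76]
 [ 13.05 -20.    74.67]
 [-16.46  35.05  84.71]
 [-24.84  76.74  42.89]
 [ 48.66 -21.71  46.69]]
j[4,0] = 48.66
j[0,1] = 6.65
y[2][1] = -72.78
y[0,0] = -32.53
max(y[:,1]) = 45.75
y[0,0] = -32.53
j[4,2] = 46.69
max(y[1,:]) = 91.86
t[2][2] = -63.07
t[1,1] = 14.1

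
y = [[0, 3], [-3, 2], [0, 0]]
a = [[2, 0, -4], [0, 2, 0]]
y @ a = [[0, 6, 0], [-6, 4, 12], [0, 0, 0]]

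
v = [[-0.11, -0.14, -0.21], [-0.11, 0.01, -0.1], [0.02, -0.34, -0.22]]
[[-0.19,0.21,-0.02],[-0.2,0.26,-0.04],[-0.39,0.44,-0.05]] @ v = [[-0.00, 0.04, 0.02], [-0.01, 0.04, 0.02], [-0.01, 0.08, 0.05]]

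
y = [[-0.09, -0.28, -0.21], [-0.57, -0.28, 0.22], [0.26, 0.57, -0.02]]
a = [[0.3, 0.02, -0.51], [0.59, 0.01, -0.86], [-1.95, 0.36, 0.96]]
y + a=[[0.21, -0.26, -0.72], [0.02, -0.27, -0.64], [-1.69, 0.93, 0.94]]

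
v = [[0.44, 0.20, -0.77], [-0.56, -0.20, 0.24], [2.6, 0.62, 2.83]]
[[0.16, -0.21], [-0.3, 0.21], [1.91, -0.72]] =v @ [[0.69, -1.03],[-0.31, 2.11],[0.11, 0.23]]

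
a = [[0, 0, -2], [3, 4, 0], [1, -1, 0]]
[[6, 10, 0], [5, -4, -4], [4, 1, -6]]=a@ [[3, 0, -4], [-1, -1, 2], [-3, -5, 0]]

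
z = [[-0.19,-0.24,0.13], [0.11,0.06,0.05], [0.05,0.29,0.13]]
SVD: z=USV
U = [[-0.70, 0.7, 0.15], [0.25, 0.04, 0.97], [0.67, 0.72, -0.2]]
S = [0.42, 0.21, 0.09]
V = [[0.46, 0.89, 0.02], [-0.43, 0.21, 0.88], [0.78, -0.41, 0.48]]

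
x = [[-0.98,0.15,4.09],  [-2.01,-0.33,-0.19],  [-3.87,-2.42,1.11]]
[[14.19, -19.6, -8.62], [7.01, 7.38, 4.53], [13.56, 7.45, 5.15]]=x@[[-4.04, -3.03, -1.99], [1.97, -0.75, -0.13], [2.43, -5.49, -2.58]]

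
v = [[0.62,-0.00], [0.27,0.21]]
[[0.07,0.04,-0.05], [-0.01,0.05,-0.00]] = v @ [[0.11, 0.06, -0.08],[-0.19, 0.14, 0.1]]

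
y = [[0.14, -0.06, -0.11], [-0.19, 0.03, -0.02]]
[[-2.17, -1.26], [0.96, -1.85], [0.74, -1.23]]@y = [[-0.06, 0.09, 0.26], [0.49, -0.11, -0.07], [0.34, -0.08, -0.06]]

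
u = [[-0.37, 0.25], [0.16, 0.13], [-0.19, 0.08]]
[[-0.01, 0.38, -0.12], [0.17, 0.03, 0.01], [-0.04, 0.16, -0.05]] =u@[[0.49, -0.47, 0.2], [0.69, 0.84, -0.18]]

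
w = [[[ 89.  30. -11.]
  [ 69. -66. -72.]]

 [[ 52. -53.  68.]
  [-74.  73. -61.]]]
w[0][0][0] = 89.0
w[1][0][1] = -53.0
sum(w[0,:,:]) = 39.0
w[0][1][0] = 69.0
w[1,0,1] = -53.0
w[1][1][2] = -61.0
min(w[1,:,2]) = -61.0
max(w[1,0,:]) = 68.0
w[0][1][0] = 69.0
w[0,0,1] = 30.0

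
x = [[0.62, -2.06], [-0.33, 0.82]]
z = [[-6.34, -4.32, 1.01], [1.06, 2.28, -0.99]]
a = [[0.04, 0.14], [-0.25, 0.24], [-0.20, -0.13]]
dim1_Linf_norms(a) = [0.14, 0.25, 0.2]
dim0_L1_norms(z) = [7.4, 6.6, 2.0]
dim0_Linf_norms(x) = [0.62, 2.06]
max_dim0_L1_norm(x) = 2.88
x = z @ a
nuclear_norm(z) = 9.48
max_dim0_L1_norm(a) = 0.51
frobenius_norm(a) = 0.45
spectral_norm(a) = 0.36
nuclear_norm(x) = 2.40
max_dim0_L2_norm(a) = 0.32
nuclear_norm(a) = 0.62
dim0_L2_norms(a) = [0.32, 0.31]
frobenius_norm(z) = 8.20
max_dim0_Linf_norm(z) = 6.34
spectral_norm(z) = 8.08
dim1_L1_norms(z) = [11.67, 4.33]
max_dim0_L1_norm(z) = 7.4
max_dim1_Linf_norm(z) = 6.34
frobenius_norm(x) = 2.33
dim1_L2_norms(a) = [0.15, 0.35, 0.24]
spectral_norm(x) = 2.32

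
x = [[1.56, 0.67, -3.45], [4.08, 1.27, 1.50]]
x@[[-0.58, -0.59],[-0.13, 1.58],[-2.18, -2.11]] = [[6.53, 7.42],[-5.8, -3.57]]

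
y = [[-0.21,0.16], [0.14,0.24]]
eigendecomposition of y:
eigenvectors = [[-0.96, -0.31], [0.27, -0.95]]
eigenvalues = [-0.26, 0.29]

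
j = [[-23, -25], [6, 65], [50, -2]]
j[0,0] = -23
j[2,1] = -2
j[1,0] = 6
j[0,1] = -25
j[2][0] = 50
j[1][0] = 6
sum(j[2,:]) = 48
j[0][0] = -23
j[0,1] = -25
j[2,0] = 50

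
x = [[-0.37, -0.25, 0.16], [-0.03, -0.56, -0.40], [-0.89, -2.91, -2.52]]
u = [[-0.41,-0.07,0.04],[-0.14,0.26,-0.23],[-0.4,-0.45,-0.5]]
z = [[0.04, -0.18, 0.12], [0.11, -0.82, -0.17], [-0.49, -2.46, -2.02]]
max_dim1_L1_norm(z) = 4.97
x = u + z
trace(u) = -0.65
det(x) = -0.23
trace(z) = -2.80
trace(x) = -3.45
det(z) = -0.09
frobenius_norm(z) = 3.34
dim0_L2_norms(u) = [0.59, 0.52, 0.55]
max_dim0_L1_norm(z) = 3.46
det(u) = 0.10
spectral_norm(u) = 0.83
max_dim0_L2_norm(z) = 2.6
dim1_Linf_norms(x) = [0.37, 0.56, 2.91]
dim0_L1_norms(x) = [1.29, 3.72, 3.08]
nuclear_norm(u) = 1.53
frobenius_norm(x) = 4.04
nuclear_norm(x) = 4.59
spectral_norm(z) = 3.30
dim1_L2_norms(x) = [0.47, 0.69, 3.95]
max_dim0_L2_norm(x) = 2.97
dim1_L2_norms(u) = [0.42, 0.37, 0.78]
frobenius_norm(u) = 0.96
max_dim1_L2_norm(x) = 3.95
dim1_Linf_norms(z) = [0.18, 0.82, 2.46]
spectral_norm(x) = 4.01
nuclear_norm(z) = 3.84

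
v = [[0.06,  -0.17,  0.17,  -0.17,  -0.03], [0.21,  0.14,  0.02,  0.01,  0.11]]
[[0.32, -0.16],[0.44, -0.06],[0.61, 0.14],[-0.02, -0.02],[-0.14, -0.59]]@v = [[-0.01, -0.08, 0.05, -0.06, -0.03], [0.01, -0.08, 0.07, -0.08, -0.02], [0.07, -0.08, 0.11, -0.10, -0.0], [-0.01, 0.0, -0.0, 0.00, -0.00], [-0.13, -0.06, -0.04, 0.02, -0.06]]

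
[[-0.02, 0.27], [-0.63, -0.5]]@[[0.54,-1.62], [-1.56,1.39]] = [[-0.43,0.41], [0.44,0.33]]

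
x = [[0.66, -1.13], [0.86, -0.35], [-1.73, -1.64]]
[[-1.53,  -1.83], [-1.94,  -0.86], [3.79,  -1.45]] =x@[[-2.24, -0.45], [0.05, 1.36]]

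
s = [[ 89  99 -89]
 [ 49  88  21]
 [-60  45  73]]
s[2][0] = -60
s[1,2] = 21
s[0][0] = 89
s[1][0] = 49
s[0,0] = 89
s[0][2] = -89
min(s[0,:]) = -89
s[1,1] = 88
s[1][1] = 88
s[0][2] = -89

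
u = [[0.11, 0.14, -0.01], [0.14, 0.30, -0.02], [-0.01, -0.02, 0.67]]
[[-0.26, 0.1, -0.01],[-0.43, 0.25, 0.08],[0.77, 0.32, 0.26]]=u @ [[-1.19, -0.43, -0.94], [-0.82, 1.08, 0.72], [1.10, 0.50, 0.39]]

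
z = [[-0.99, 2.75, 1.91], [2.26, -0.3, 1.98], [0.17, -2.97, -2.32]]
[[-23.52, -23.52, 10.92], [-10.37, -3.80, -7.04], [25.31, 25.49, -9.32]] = z @ [[2.49, 1.02, -2.77], [-1.85, -5.47, 2.94], [-8.36, -3.91, 0.05]]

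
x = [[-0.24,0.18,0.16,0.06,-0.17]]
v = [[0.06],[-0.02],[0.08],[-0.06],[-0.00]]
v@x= [[-0.01, 0.01, 0.01, 0.00, -0.01], [0.00, -0.0, -0.00, -0.0, 0.0], [-0.02, 0.01, 0.01, 0.0, -0.01], [0.01, -0.01, -0.01, -0.0, 0.01], [0.0, 0.00, 0.0, 0.00, 0.0]]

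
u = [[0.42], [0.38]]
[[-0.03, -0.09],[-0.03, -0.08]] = u @ [[-0.07, -0.21]]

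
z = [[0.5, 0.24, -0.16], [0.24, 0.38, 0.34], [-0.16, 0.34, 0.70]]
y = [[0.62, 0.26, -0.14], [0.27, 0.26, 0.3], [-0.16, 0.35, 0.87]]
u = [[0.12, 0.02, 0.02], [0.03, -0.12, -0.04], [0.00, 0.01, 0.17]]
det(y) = -0.02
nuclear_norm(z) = 1.58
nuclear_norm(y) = 1.80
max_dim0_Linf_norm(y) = 0.87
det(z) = -0.00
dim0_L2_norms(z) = [0.58, 0.56, 0.79]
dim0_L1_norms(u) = [0.15, 0.15, 0.23]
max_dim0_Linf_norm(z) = 0.7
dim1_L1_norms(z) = [0.9, 0.96, 1.2]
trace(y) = 1.75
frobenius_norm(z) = 1.13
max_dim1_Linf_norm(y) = 0.87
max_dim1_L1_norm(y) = 1.38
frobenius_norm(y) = 1.27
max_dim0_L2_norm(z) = 0.79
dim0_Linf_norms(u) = [0.12, 0.12, 0.17]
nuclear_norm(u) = 0.42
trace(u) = 0.17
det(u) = -0.00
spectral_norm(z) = 0.92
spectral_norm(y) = 1.02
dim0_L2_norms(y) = [0.69, 0.51, 0.93]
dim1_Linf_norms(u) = [0.12, 0.12, 0.17]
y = z + u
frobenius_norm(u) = 0.25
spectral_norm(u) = 0.18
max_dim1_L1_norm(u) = 0.19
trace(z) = 1.58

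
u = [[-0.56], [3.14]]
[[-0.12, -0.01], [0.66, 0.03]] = u @ [[0.21, 0.01]]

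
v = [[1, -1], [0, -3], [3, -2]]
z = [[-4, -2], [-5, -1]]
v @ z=[[1, -1], [15, 3], [-2, -4]]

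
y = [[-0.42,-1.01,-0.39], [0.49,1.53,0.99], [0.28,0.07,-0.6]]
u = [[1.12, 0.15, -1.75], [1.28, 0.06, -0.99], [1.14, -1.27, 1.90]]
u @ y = [[-0.89, -1.02, 0.76], [-0.79, -1.27, 0.15], [-0.57, -2.96, -2.84]]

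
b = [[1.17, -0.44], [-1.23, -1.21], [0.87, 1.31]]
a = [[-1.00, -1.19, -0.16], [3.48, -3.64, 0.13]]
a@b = [[0.15, 1.67], [8.66, 3.04]]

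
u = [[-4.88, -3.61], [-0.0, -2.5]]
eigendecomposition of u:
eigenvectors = [[1.00, -0.83], [0.00, 0.55]]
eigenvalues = [-4.88, -2.5]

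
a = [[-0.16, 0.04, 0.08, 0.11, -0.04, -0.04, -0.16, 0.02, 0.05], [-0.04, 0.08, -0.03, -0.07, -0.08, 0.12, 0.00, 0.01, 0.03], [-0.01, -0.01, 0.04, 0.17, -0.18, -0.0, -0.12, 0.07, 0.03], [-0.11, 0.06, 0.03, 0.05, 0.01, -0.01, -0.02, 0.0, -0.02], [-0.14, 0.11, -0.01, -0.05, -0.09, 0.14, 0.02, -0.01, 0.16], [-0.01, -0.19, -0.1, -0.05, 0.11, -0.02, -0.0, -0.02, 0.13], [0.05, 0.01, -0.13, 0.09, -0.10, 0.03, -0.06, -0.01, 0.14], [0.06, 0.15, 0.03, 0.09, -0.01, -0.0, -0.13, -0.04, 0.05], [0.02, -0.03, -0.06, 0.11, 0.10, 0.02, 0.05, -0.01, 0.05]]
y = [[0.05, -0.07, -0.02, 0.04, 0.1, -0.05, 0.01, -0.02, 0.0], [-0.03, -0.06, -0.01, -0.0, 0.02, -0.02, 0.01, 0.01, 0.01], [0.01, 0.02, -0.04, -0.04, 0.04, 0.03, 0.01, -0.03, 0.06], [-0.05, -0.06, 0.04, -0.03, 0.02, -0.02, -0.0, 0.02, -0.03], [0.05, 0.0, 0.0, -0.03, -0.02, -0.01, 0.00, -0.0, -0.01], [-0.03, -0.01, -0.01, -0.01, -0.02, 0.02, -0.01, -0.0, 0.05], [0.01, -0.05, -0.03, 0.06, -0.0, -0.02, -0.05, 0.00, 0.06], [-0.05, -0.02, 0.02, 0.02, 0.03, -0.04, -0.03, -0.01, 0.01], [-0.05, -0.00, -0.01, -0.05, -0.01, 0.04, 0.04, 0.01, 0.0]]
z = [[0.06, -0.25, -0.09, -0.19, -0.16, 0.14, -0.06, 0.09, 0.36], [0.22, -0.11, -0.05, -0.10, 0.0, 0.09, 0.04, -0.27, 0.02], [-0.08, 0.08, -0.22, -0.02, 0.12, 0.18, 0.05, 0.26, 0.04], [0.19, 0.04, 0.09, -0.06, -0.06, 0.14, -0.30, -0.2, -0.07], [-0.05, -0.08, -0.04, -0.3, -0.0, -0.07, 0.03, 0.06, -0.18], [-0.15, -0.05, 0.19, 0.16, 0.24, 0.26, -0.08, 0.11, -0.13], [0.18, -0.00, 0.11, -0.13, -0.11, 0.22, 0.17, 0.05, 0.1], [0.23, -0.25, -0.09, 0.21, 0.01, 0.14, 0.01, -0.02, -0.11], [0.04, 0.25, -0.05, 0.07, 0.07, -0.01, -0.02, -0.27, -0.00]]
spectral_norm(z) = 0.68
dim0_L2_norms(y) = [0.12, 0.12, 0.07, 0.11, 0.12, 0.09, 0.07, 0.04, 0.1]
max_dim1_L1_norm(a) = 0.73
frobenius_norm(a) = 0.73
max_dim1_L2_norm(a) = 0.3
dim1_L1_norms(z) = [1.4, 0.9, 1.05, 1.15, 0.81, 1.37, 1.07, 1.07, 0.78]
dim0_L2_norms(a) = [0.26, 0.29, 0.2, 0.29, 0.28, 0.19, 0.25, 0.09, 0.27]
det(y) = -0.00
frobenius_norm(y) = 0.30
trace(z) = 0.08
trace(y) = -0.14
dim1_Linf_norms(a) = [0.16, 0.12, 0.18, 0.11, 0.16, 0.19, 0.14, 0.15, 0.11]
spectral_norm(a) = 0.45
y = z @ a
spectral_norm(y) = 0.18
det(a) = 0.00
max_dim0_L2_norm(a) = 0.29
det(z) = -0.00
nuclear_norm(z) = 3.54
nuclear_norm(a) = 1.79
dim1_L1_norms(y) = [0.36, 0.17, 0.28, 0.27, 0.12, 0.16, 0.28, 0.23, 0.21]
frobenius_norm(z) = 1.32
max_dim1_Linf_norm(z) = 0.36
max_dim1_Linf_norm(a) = 0.19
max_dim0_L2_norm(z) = 0.53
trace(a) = -0.15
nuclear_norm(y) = 0.70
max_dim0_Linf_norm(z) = 0.36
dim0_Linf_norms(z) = [0.23, 0.25, 0.22, 0.3, 0.24, 0.26, 0.3, 0.27, 0.36]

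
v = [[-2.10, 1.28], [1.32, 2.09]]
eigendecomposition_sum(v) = [[-2.28, 0.64], [0.66, -0.19]] + [[0.18, 0.64],[0.66, 2.28]]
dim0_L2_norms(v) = [2.48, 2.45]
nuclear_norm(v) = 4.93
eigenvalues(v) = [-2.47, 2.46]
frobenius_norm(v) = 3.49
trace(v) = -0.01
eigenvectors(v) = [[-0.96, -0.27],[0.28, -0.96]]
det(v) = -6.08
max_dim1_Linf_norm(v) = 2.1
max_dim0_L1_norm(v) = 3.42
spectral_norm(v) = 2.49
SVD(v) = [[-0.59, 0.81],[0.81, 0.59]] @ diag([2.4861834140318613, 2.4449523577756844]) @ [[0.93, 0.38], [-0.38, 0.93]]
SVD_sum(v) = [[-1.36, -0.55], [1.86, 0.75]] + [[-0.74, 1.83], [-0.54, 1.34]]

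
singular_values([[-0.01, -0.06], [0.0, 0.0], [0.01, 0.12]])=[0.13, 0.0]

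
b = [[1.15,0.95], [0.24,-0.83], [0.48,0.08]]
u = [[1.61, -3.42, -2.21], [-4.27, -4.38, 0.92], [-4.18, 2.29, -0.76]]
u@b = [[-0.03, 4.19], [-5.52, -0.35], [-4.62, -5.93]]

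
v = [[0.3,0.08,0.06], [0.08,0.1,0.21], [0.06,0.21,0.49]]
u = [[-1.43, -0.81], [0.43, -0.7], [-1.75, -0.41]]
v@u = [[-0.50, -0.32], [-0.44, -0.22], [-0.85, -0.4]]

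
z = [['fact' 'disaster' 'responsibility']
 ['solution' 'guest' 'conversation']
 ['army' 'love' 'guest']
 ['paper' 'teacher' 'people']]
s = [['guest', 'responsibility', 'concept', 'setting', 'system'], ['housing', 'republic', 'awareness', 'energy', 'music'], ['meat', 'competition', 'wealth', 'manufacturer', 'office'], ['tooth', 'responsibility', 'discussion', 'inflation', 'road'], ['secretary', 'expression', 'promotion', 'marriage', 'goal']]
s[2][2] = 'wealth'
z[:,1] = ['disaster', 'guest', 'love', 'teacher']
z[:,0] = ['fact', 'solution', 'army', 'paper']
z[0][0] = 'fact'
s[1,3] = 'energy'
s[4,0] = 'secretary'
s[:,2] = ['concept', 'awareness', 'wealth', 'discussion', 'promotion']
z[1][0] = 'solution'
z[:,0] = ['fact', 'solution', 'army', 'paper']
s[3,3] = 'inflation'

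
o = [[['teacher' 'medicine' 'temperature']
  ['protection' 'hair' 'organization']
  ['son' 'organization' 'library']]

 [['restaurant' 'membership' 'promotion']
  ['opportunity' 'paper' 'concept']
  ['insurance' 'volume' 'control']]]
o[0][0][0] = 'teacher'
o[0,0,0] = 'teacher'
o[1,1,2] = 'concept'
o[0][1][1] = 'hair'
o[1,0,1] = 'membership'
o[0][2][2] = 'library'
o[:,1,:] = [['protection', 'hair', 'organization'], ['opportunity', 'paper', 'concept']]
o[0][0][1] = 'medicine'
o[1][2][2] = 'control'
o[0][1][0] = 'protection'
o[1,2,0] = 'insurance'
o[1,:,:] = [['restaurant', 'membership', 'promotion'], ['opportunity', 'paper', 'concept'], ['insurance', 'volume', 'control']]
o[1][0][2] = 'promotion'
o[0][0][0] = 'teacher'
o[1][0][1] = 'membership'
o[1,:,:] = [['restaurant', 'membership', 'promotion'], ['opportunity', 'paper', 'concept'], ['insurance', 'volume', 'control']]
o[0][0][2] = 'temperature'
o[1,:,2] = ['promotion', 'concept', 'control']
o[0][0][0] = 'teacher'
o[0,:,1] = ['medicine', 'hair', 'organization']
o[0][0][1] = 'medicine'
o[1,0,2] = 'promotion'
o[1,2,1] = 'volume'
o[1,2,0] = 'insurance'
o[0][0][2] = 'temperature'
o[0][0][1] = 'medicine'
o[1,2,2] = 'control'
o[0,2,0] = 'son'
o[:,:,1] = [['medicine', 'hair', 'organization'], ['membership', 'paper', 'volume']]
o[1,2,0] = 'insurance'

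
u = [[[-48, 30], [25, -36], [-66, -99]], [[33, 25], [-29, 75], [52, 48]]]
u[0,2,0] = -66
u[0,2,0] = -66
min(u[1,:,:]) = -29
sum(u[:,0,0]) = -15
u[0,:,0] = [-48, 25, -66]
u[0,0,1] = 30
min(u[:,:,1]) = -99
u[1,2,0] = 52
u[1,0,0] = 33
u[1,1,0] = -29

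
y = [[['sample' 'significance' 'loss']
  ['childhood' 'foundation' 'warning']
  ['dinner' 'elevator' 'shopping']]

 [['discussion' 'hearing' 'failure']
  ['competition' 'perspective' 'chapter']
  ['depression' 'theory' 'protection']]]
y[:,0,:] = [['sample', 'significance', 'loss'], ['discussion', 'hearing', 'failure']]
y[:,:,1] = [['significance', 'foundation', 'elevator'], ['hearing', 'perspective', 'theory']]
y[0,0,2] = 'loss'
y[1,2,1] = 'theory'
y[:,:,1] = [['significance', 'foundation', 'elevator'], ['hearing', 'perspective', 'theory']]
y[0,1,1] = 'foundation'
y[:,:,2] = [['loss', 'warning', 'shopping'], ['failure', 'chapter', 'protection']]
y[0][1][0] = 'childhood'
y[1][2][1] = 'theory'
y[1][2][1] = 'theory'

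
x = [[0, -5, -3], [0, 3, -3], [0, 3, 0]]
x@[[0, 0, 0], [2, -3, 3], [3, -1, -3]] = [[-19, 18, -6], [-3, -6, 18], [6, -9, 9]]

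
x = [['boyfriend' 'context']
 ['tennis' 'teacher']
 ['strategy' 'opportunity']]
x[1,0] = 'tennis'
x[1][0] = 'tennis'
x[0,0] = 'boyfriend'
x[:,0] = ['boyfriend', 'tennis', 'strategy']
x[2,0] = 'strategy'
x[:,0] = ['boyfriend', 'tennis', 'strategy']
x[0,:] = ['boyfriend', 'context']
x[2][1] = 'opportunity'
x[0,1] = 'context'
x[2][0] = 'strategy'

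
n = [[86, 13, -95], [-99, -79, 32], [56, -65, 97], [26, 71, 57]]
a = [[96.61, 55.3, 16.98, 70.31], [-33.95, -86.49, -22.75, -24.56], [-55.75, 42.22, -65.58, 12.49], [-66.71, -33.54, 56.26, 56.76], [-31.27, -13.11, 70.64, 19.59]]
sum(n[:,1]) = -60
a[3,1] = -33.54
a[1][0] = -33.95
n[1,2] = 32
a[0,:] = [96.61, 55.3, 16.98, 70.31]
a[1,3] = -24.56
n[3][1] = 71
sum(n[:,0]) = 69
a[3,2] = 56.26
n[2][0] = 56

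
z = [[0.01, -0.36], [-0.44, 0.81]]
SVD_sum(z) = [[0.14, -0.3], [-0.39, 0.83]] + [[-0.13, -0.06],[-0.05, -0.02]]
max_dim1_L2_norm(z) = 0.92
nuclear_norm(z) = 1.13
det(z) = -0.15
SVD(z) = [[-0.34, 0.94], [0.94, 0.34]] @ diag([0.9776320234301578, 0.15373882646831838]) @ [[-0.43, 0.90],[-0.9, -0.43]]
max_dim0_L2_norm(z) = 0.89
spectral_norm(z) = 0.98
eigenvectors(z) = [[-0.91, 0.35], [-0.42, -0.94]]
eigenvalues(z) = [-0.15, 0.97]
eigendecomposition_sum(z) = [[-0.13, -0.05], [-0.06, -0.02]] + [[0.14,-0.31], [-0.38,0.83]]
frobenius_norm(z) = 0.99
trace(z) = 0.82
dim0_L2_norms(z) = [0.44, 0.89]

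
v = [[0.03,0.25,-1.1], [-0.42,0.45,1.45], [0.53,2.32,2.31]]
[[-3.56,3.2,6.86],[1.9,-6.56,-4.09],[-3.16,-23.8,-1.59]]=v @ [[-0.22, -4.32, -2.66], [-3.69, -5.1, 5.06], [2.39, -4.19, -5.16]]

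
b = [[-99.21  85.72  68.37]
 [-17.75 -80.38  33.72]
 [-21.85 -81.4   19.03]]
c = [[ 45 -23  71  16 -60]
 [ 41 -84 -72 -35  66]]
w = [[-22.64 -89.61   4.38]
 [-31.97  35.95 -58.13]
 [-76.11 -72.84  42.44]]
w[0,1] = -89.61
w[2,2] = 42.44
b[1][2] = 33.72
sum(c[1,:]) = -84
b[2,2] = 19.03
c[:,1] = [-23, -84]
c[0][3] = 16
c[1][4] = 66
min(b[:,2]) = 19.03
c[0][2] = 71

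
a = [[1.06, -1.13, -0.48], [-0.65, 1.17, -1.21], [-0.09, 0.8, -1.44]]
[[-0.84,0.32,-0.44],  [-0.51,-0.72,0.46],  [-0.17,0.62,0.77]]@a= [[-1.06, 0.97, 0.65], [-0.11, 0.1, 0.45], [-0.65, 1.53, -1.78]]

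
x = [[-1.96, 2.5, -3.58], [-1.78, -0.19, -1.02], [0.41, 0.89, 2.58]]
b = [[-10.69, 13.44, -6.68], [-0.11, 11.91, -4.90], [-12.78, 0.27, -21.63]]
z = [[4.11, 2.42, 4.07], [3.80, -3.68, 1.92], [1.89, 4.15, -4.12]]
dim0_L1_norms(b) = [23.58, 25.62, 33.21]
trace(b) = -20.41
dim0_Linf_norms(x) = [1.96, 2.5, 3.58]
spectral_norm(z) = 7.51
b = z @ x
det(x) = 15.01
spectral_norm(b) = 29.35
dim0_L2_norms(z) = [5.91, 6.05, 6.1]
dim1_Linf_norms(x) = [3.58, 1.78, 2.58]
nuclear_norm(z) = 17.37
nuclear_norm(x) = 8.79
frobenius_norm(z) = 10.43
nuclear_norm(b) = 50.51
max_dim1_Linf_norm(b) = 21.63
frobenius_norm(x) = 5.90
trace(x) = 0.43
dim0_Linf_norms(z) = [4.11, 4.15, 4.12]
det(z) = 168.73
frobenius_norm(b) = 33.71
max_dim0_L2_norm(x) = 4.53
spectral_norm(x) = 5.34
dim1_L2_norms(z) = [6.27, 5.63, 6.15]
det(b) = 2532.84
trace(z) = -3.69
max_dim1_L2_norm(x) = 4.79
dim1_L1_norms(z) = [10.6, 9.4, 10.16]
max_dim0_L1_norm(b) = 33.21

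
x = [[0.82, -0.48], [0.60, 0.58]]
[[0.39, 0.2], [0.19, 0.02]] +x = [[1.21, -0.28], [0.79, 0.6]]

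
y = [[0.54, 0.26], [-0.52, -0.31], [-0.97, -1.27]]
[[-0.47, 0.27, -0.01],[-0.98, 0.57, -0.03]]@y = [[-0.38, -0.19], [-0.8, -0.39]]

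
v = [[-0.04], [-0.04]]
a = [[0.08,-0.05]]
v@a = [[-0.0, 0.00], [-0.0, 0.00]]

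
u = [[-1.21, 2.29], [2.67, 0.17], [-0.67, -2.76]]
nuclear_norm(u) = 6.60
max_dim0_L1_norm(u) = 5.22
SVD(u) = [[-0.67, 0.31],[0.04, -0.89],[0.74, 0.33]] @ diag([3.5981444996344942, 2.9976417664140653]) @ [[0.12, -0.99], [-0.99, -0.12]]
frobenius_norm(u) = 4.68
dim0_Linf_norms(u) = [2.67, 2.76]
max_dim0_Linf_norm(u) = 2.76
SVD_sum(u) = [[-0.29, 2.40], [0.02, -0.15], [0.32, -2.64]] + [[-0.92, -0.11], [2.65, 0.32], [-0.99, -0.12]]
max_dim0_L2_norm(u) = 3.59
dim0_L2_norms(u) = [3.01, 3.59]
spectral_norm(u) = 3.60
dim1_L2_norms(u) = [2.59, 2.68, 2.84]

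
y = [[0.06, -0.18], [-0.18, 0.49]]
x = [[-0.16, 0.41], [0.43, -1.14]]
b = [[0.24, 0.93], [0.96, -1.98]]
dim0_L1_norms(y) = [0.24, 0.67]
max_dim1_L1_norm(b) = 2.94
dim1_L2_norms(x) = [0.44, 1.22]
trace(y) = 0.55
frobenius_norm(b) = 2.40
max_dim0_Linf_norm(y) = 0.49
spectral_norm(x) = 1.30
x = y @ b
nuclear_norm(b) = 2.92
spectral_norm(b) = 2.33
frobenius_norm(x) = 1.30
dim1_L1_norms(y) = [0.24, 0.67]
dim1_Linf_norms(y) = [0.18, 0.49]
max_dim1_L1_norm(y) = 0.67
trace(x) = -1.30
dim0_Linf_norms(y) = [0.18, 0.49]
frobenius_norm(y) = 0.56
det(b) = -1.37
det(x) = 0.01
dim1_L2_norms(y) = [0.19, 0.52]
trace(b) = -1.74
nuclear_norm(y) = 0.56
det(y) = -0.00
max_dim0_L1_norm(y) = 0.67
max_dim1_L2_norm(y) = 0.52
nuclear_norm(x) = 1.30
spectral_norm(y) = 0.56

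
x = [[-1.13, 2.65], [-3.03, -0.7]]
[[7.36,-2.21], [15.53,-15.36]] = x @ [[-5.25, 4.79], [0.54, 1.21]]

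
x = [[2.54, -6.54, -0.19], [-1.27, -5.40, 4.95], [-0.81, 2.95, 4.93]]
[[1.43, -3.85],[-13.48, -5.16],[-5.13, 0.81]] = x @ [[2.67,0.27], [0.85,0.70], [-1.11,-0.21]]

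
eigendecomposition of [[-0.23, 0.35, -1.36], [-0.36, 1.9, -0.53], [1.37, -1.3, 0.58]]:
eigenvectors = [[(0.73+0j),0.73-0.00j,(0.38+0j)], [0.16-0.09j,(0.16+0.09j),(0.83+0j)], [(-0.15-0.64j),-0.15+0.64j,(-0.4+0j)]]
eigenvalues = [(0.13+1.14j), (0.13-1.14j), (1.99+0j)]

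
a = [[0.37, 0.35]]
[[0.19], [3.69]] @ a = [[0.07, 0.07],[1.37, 1.29]]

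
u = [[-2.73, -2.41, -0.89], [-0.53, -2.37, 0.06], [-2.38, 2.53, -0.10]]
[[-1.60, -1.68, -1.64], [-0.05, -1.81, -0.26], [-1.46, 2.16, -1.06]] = u @ [[0.51, -0.08, 0.45], [-0.08, 0.78, 0.02], [0.45, 0.02, 0.41]]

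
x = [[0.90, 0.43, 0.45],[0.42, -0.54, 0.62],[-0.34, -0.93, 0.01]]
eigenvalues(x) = [(0.65+0j), (-0.14+0.48j), (-0.14-0.48j)]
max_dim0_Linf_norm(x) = 0.93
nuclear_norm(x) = 2.56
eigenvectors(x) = [[(-0.86+0j), 0.43+0.04j, 0.43-0.04j], [(-0.04+0j), (-0.28+0.38j), (-0.28-0.38j)], [0.51+0.00j, (-0.77+0j), -0.77-0.00j]]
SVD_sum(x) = [[0.75, 0.66, 0.33],  [0.11, 0.1, 0.05],  [-0.59, -0.52, -0.25]] + [[0.11, -0.21, 0.17],[0.35, -0.65, 0.53],[0.21, -0.39, 0.32]] + [[0.04, -0.02, -0.05], [-0.04, 0.02, 0.05], [0.04, -0.02, -0.05]]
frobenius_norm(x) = 1.74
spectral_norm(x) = 1.34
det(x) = 0.16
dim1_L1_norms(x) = [1.78, 1.58, 1.28]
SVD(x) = [[-0.78, -0.27, 0.56], [-0.11, -0.83, -0.55], [0.61, -0.5, 0.62]] @ diag([1.344756886992707, 1.099931487769749, 0.11036139315137404]) @ [[-0.71,-0.63,-0.31], [-0.38,0.72,-0.58], [0.59,-0.3,-0.75]]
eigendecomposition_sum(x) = [[(1.02+0j), -0.11+0.00j, 0.61+0.00j], [(0.04+0j), -0.00+0.00j, (0.03+0j)], [(-0.6+0j), (0.06-0j), (-0.36+0j)]] + [[(-0.06-0.16j), 0.27+0.12j, (-0.08-0.27j)], [0.19+0.04j, (-0.27+0.18j), (0.3+0.08j)], [0.13+0.28j, (-0.5-0.17j), 0.19+0.46j]] + [[(-0.06+0.16j), 0.27-0.12j, -0.08+0.27j], [(0.19-0.04j), (-0.27-0.18j), (0.3-0.08j)], [(0.13-0.28j), (-0.5+0.17j), (0.19-0.46j)]]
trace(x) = 0.37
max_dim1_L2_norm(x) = 1.09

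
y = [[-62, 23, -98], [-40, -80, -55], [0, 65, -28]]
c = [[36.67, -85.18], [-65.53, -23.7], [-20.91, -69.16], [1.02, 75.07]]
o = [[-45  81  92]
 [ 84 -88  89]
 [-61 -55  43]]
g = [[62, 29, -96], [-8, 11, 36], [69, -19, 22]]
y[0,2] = -98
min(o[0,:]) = -45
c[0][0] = 36.67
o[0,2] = 92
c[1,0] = -65.53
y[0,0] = -62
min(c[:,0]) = -65.53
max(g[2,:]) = 69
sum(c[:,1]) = -102.97000000000003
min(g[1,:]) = -8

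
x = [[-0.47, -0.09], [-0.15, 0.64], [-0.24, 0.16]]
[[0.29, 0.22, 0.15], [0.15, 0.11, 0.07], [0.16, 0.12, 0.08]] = x @ [[-0.63, -0.48, -0.32], [0.08, 0.06, 0.04]]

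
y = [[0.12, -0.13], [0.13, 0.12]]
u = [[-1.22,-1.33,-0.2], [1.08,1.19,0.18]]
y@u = [[-0.29, -0.31, -0.05], [-0.03, -0.03, -0.0]]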